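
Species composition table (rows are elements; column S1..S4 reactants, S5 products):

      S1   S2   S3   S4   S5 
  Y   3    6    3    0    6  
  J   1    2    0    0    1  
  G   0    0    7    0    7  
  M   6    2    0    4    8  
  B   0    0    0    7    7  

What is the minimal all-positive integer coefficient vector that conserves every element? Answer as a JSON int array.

Coefficients: [3, 1, 5, 5, 5]

Y: 3·3+1·6+5·3+5·0 = 30 | 5·6 = 30
J: 3·1+1·2+5·0+5·0 = 5 | 5·1 = 5
G: 3·0+1·0+5·7+5·0 = 35 | 5·7 = 35
M: 3·6+1·2+5·0+5·4 = 40 | 5·8 = 40
B: 3·0+1·0+5·0+5·7 = 35 | 5·7 = 35
gcd(3,1,5,5,5) = 1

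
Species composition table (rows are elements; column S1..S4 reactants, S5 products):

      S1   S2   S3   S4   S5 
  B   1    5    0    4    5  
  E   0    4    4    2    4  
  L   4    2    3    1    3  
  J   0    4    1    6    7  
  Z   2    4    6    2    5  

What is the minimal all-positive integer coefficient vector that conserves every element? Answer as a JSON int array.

B: 1·1+1·5+2·0+6·4 = 30 | 6·5 = 30
E: 1·0+1·4+2·4+6·2 = 24 | 6·4 = 24
L: 1·4+1·2+2·3+6·1 = 18 | 6·3 = 18
J: 1·0+1·4+2·1+6·6 = 42 | 6·7 = 42
Z: 1·2+1·4+2·6+6·2 = 30 | 6·5 = 30
gcd(1,1,2,6,6) = 1

Coefficients: [1, 1, 2, 6, 6]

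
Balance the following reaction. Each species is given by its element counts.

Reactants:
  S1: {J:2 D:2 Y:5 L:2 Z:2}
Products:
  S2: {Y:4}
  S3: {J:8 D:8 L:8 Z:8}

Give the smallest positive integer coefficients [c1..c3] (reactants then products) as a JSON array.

J: 4·2 = 8 | 5·0+1·8 = 8
D: 4·2 = 8 | 5·0+1·8 = 8
Y: 4·5 = 20 | 5·4+1·0 = 20
L: 4·2 = 8 | 5·0+1·8 = 8
Z: 4·2 = 8 | 5·0+1·8 = 8
gcd(4,5,1) = 1

Coefficients: [4, 5, 1]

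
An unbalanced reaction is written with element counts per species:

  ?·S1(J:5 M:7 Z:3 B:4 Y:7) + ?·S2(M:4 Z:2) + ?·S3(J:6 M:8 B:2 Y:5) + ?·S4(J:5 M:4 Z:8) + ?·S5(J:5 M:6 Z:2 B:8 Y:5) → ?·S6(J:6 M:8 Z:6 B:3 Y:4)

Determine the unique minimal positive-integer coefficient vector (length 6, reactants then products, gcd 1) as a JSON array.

J: 2·5+2·0+1·6+3·5+1·5 = 36 | 6·6 = 36
M: 2·7+2·4+1·8+3·4+1·6 = 48 | 6·8 = 48
Z: 2·3+2·2+1·0+3·8+1·2 = 36 | 6·6 = 36
B: 2·4+2·0+1·2+3·0+1·8 = 18 | 6·3 = 18
Y: 2·7+2·0+1·5+3·0+1·5 = 24 | 6·4 = 24
gcd(2,2,1,3,1,6) = 1

Coefficients: [2, 2, 1, 3, 1, 6]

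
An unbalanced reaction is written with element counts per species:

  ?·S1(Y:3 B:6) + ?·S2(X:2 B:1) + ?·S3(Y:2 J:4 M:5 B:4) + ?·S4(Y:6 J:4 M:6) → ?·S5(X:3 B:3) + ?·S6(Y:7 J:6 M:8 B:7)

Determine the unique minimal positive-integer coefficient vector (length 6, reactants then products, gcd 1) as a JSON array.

X: 4·0+6·2+6·0+3·0 = 12 | 4·3+6·0 = 12
Y: 4·3+6·0+6·2+3·6 = 42 | 4·0+6·7 = 42
J: 4·0+6·0+6·4+3·4 = 36 | 4·0+6·6 = 36
M: 4·0+6·0+6·5+3·6 = 48 | 4·0+6·8 = 48
B: 4·6+6·1+6·4+3·0 = 54 | 4·3+6·7 = 54
gcd(4,6,6,3,4,6) = 1

Coefficients: [4, 6, 6, 3, 4, 6]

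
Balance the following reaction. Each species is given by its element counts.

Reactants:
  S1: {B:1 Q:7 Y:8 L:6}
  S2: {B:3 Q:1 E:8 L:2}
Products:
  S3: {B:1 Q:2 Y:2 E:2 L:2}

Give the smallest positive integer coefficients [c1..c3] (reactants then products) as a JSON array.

Coefficients: [1, 1, 4]

B: 1·1+1·3 = 4 | 4·1 = 4
Q: 1·7+1·1 = 8 | 4·2 = 8
Y: 1·8+1·0 = 8 | 4·2 = 8
E: 1·0+1·8 = 8 | 4·2 = 8
L: 1·6+1·2 = 8 | 4·2 = 8
gcd(1,1,4) = 1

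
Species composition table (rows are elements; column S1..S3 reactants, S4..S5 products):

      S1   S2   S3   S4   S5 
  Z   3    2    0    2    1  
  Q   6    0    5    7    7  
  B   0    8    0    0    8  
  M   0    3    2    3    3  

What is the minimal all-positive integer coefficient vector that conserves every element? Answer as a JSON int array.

Z: 1·3+1·2+3·0 = 5 | 2·2+1·1 = 5
Q: 1·6+1·0+3·5 = 21 | 2·7+1·7 = 21
B: 1·0+1·8+3·0 = 8 | 2·0+1·8 = 8
M: 1·0+1·3+3·2 = 9 | 2·3+1·3 = 9
gcd(1,1,3,2,1) = 1

Coefficients: [1, 1, 3, 2, 1]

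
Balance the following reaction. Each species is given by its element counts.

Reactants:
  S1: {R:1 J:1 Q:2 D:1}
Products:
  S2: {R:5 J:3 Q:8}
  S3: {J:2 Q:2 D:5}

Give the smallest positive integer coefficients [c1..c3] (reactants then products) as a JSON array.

R: 5·1 = 5 | 1·5+1·0 = 5
J: 5·1 = 5 | 1·3+1·2 = 5
Q: 5·2 = 10 | 1·8+1·2 = 10
D: 5·1 = 5 | 1·0+1·5 = 5
gcd(5,1,1) = 1

Coefficients: [5, 1, 1]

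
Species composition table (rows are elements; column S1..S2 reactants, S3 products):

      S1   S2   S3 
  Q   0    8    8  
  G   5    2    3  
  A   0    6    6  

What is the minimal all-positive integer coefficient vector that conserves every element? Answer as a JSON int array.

Q: 1·0+5·8 = 40 | 5·8 = 40
G: 1·5+5·2 = 15 | 5·3 = 15
A: 1·0+5·6 = 30 | 5·6 = 30
gcd(1,5,5) = 1

Coefficients: [1, 5, 5]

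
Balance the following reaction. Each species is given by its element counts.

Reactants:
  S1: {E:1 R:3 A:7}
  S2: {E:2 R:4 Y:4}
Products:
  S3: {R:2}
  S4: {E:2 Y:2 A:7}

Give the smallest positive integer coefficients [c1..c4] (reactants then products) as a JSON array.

Coefficients: [2, 1, 5, 2]

E: 2·1+1·2 = 4 | 5·0+2·2 = 4
R: 2·3+1·4 = 10 | 5·2+2·0 = 10
Y: 2·0+1·4 = 4 | 5·0+2·2 = 4
A: 2·7+1·0 = 14 | 5·0+2·7 = 14
gcd(2,1,5,2) = 1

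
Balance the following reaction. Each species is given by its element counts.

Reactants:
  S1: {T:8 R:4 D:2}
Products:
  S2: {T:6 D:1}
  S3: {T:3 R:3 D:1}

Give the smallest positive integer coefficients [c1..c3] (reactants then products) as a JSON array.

T: 3·8 = 24 | 2·6+4·3 = 24
R: 3·4 = 12 | 2·0+4·3 = 12
D: 3·2 = 6 | 2·1+4·1 = 6
gcd(3,2,4) = 1

Coefficients: [3, 2, 4]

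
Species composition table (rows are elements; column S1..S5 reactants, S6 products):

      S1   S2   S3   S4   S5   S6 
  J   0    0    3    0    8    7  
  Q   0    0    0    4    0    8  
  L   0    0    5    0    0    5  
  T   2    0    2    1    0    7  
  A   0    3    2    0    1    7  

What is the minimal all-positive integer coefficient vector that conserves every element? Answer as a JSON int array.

J: 3·0+3·0+2·3+4·0+1·8 = 14 | 2·7 = 14
Q: 3·0+3·0+2·0+4·4+1·0 = 16 | 2·8 = 16
L: 3·0+3·0+2·5+4·0+1·0 = 10 | 2·5 = 10
T: 3·2+3·0+2·2+4·1+1·0 = 14 | 2·7 = 14
A: 3·0+3·3+2·2+4·0+1·1 = 14 | 2·7 = 14
gcd(3,3,2,4,1,2) = 1

Coefficients: [3, 3, 2, 4, 1, 2]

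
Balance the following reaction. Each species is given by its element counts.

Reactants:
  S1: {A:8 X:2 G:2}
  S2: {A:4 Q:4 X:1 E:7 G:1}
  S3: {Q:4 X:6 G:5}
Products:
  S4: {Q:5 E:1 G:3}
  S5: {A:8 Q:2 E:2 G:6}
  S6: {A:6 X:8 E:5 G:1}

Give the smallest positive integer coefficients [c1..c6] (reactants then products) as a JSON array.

A: 2·8+4·4+4·0 = 32 | 6·0+1·8+4·6 = 32
Q: 2·0+4·4+4·4 = 32 | 6·5+1·2+4·0 = 32
X: 2·2+4·1+4·6 = 32 | 6·0+1·0+4·8 = 32
E: 2·0+4·7+4·0 = 28 | 6·1+1·2+4·5 = 28
G: 2·2+4·1+4·5 = 28 | 6·3+1·6+4·1 = 28
gcd(2,4,4,6,1,4) = 1

Coefficients: [2, 4, 4, 6, 1, 4]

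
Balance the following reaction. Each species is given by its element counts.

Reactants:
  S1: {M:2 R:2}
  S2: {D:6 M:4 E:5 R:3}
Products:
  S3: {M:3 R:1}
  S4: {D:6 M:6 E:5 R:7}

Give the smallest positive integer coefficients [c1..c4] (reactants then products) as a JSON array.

Coefficients: [5, 2, 2, 2]

D: 5·0+2·6 = 12 | 2·0+2·6 = 12
M: 5·2+2·4 = 18 | 2·3+2·6 = 18
E: 5·0+2·5 = 10 | 2·0+2·5 = 10
R: 5·2+2·3 = 16 | 2·1+2·7 = 16
gcd(5,2,2,2) = 1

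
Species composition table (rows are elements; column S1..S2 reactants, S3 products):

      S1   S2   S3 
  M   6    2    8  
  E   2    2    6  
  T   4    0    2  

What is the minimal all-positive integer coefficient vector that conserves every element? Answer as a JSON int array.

Coefficients: [1, 5, 2]

M: 1·6+5·2 = 16 | 2·8 = 16
E: 1·2+5·2 = 12 | 2·6 = 12
T: 1·4+5·0 = 4 | 2·2 = 4
gcd(1,5,2) = 1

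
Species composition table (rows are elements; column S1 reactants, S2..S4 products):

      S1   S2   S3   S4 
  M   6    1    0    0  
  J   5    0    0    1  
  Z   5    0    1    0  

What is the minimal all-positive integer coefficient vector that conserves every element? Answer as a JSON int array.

Coefficients: [1, 6, 5, 5]

M: 1·6 = 6 | 6·1+5·0+5·0 = 6
J: 1·5 = 5 | 6·0+5·0+5·1 = 5
Z: 1·5 = 5 | 6·0+5·1+5·0 = 5
gcd(1,6,5,5) = 1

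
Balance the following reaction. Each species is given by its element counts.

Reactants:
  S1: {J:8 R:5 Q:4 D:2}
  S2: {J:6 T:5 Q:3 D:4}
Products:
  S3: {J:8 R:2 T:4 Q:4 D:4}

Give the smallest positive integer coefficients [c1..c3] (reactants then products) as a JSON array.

Coefficients: [2, 4, 5]

J: 2·8+4·6 = 40 | 5·8 = 40
R: 2·5+4·0 = 10 | 5·2 = 10
T: 2·0+4·5 = 20 | 5·4 = 20
Q: 2·4+4·3 = 20 | 5·4 = 20
D: 2·2+4·4 = 20 | 5·4 = 20
gcd(2,4,5) = 1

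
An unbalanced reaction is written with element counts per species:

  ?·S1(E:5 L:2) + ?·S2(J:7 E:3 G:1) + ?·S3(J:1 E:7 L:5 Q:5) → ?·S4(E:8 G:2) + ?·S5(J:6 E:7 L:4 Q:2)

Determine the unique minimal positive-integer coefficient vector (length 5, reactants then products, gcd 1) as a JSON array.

J: 5·0+4·7+2·1 = 30 | 2·0+5·6 = 30
E: 5·5+4·3+2·7 = 51 | 2·8+5·7 = 51
L: 5·2+4·0+2·5 = 20 | 2·0+5·4 = 20
G: 5·0+4·1+2·0 = 4 | 2·2+5·0 = 4
Q: 5·0+4·0+2·5 = 10 | 2·0+5·2 = 10
gcd(5,4,2,2,5) = 1

Coefficients: [5, 4, 2, 2, 5]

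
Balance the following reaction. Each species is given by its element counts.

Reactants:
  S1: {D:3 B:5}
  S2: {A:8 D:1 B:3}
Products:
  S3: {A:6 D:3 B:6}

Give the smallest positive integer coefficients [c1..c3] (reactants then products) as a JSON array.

A: 3·0+3·8 = 24 | 4·6 = 24
D: 3·3+3·1 = 12 | 4·3 = 12
B: 3·5+3·3 = 24 | 4·6 = 24
gcd(3,3,4) = 1

Coefficients: [3, 3, 4]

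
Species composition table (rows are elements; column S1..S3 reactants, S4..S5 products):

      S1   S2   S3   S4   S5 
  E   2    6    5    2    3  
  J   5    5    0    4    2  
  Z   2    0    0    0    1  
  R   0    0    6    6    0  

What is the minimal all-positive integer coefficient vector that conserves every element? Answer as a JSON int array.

Coefficients: [3, 1, 2, 2, 6]

E: 3·2+1·6+2·5 = 22 | 2·2+6·3 = 22
J: 3·5+1·5+2·0 = 20 | 2·4+6·2 = 20
Z: 3·2+1·0+2·0 = 6 | 2·0+6·1 = 6
R: 3·0+1·0+2·6 = 12 | 2·6+6·0 = 12
gcd(3,1,2,2,6) = 1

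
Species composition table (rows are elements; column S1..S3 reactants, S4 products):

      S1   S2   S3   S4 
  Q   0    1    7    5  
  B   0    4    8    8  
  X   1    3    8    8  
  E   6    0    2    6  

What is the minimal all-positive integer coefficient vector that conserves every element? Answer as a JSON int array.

Q: 4·0+4·1+3·7 = 25 | 5·5 = 25
B: 4·0+4·4+3·8 = 40 | 5·8 = 40
X: 4·1+4·3+3·8 = 40 | 5·8 = 40
E: 4·6+4·0+3·2 = 30 | 5·6 = 30
gcd(4,4,3,5) = 1

Coefficients: [4, 4, 3, 5]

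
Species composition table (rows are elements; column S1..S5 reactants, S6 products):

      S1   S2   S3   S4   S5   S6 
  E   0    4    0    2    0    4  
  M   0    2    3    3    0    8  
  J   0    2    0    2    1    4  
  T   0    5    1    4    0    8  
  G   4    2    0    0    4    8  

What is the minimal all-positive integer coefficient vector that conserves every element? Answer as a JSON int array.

E: 5·0+2·4+6·0+6·2+4·0 = 20 | 5·4 = 20
M: 5·0+2·2+6·3+6·3+4·0 = 40 | 5·8 = 40
J: 5·0+2·2+6·0+6·2+4·1 = 20 | 5·4 = 20
T: 5·0+2·5+6·1+6·4+4·0 = 40 | 5·8 = 40
G: 5·4+2·2+6·0+6·0+4·4 = 40 | 5·8 = 40
gcd(5,2,6,6,4,5) = 1

Coefficients: [5, 2, 6, 6, 4, 5]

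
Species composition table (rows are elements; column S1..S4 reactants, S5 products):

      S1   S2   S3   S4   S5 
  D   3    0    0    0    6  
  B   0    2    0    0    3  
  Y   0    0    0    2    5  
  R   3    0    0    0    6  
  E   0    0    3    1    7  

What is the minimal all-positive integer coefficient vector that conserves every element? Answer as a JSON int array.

Coefficients: [4, 3, 3, 5, 2]

D: 4·3+3·0+3·0+5·0 = 12 | 2·6 = 12
B: 4·0+3·2+3·0+5·0 = 6 | 2·3 = 6
Y: 4·0+3·0+3·0+5·2 = 10 | 2·5 = 10
R: 4·3+3·0+3·0+5·0 = 12 | 2·6 = 12
E: 4·0+3·0+3·3+5·1 = 14 | 2·7 = 14
gcd(4,3,3,5,2) = 1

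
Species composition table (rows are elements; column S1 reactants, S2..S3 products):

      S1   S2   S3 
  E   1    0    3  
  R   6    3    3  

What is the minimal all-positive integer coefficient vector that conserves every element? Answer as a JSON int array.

E: 3·1 = 3 | 5·0+1·3 = 3
R: 3·6 = 18 | 5·3+1·3 = 18
gcd(3,5,1) = 1

Coefficients: [3, 5, 1]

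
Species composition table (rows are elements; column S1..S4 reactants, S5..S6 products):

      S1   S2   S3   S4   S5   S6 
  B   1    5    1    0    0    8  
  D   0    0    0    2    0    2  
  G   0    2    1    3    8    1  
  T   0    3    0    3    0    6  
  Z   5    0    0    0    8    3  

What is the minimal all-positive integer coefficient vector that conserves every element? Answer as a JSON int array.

B: 5·1+3·5+4·1+3·0 = 24 | 2·0+3·8 = 24
D: 5·0+3·0+4·0+3·2 = 6 | 2·0+3·2 = 6
G: 5·0+3·2+4·1+3·3 = 19 | 2·8+3·1 = 19
T: 5·0+3·3+4·0+3·3 = 18 | 2·0+3·6 = 18
Z: 5·5+3·0+4·0+3·0 = 25 | 2·8+3·3 = 25
gcd(5,3,4,3,2,3) = 1

Coefficients: [5, 3, 4, 3, 2, 3]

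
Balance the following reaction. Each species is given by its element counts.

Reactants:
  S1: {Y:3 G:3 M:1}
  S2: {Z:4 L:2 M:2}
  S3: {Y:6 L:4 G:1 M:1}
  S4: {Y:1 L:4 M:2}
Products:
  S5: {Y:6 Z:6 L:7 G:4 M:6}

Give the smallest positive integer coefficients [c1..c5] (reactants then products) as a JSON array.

Y: 5·3+6·0+1·6+3·1 = 24 | 4·6 = 24
Z: 5·0+6·4+1·0+3·0 = 24 | 4·6 = 24
L: 5·0+6·2+1·4+3·4 = 28 | 4·7 = 28
G: 5·3+6·0+1·1+3·0 = 16 | 4·4 = 16
M: 5·1+6·2+1·1+3·2 = 24 | 4·6 = 24
gcd(5,6,1,3,4) = 1

Coefficients: [5, 6, 1, 3, 4]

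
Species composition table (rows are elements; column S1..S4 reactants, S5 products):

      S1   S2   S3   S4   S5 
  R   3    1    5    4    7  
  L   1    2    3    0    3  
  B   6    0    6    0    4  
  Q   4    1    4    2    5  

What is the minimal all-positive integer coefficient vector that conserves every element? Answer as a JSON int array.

Coefficients: [1, 4, 3, 5, 6]

R: 1·3+4·1+3·5+5·4 = 42 | 6·7 = 42
L: 1·1+4·2+3·3+5·0 = 18 | 6·3 = 18
B: 1·6+4·0+3·6+5·0 = 24 | 6·4 = 24
Q: 1·4+4·1+3·4+5·2 = 30 | 6·5 = 30
gcd(1,4,3,5,6) = 1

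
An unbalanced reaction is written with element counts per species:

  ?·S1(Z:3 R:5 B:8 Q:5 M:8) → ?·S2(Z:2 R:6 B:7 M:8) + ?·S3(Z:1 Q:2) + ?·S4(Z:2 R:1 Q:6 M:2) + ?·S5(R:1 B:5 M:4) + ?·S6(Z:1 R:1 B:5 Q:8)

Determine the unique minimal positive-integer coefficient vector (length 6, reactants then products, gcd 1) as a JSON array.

Coefficients: [6, 4, 5, 2, 3, 1]

Z: 6·3 = 18 | 4·2+5·1+2·2+3·0+1·1 = 18
R: 6·5 = 30 | 4·6+5·0+2·1+3·1+1·1 = 30
B: 6·8 = 48 | 4·7+5·0+2·0+3·5+1·5 = 48
Q: 6·5 = 30 | 4·0+5·2+2·6+3·0+1·8 = 30
M: 6·8 = 48 | 4·8+5·0+2·2+3·4+1·0 = 48
gcd(6,4,5,2,3,1) = 1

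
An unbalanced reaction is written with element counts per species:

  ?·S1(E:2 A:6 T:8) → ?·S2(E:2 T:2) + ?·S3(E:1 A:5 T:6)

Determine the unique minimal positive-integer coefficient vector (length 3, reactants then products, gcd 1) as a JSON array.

Coefficients: [5, 2, 6]

E: 5·2 = 10 | 2·2+6·1 = 10
A: 5·6 = 30 | 2·0+6·5 = 30
T: 5·8 = 40 | 2·2+6·6 = 40
gcd(5,2,6) = 1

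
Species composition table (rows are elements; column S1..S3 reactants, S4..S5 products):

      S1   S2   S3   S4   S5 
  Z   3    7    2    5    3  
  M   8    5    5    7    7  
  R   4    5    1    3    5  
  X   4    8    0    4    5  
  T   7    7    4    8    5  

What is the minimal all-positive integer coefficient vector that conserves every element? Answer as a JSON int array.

Z: 5·3+3·7+3·2 = 42 | 6·5+4·3 = 42
M: 5·8+3·5+3·5 = 70 | 6·7+4·7 = 70
R: 5·4+3·5+3·1 = 38 | 6·3+4·5 = 38
X: 5·4+3·8+3·0 = 44 | 6·4+4·5 = 44
T: 5·7+3·7+3·4 = 68 | 6·8+4·5 = 68
gcd(5,3,3,6,4) = 1

Coefficients: [5, 3, 3, 6, 4]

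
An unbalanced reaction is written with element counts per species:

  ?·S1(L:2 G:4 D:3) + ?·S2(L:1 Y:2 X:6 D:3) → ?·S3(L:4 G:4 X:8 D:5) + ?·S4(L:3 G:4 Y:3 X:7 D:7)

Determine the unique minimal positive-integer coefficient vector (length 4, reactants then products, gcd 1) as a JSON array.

L: 5·2+6·1 = 16 | 1·4+4·3 = 16
G: 5·4+6·0 = 20 | 1·4+4·4 = 20
Y: 5·0+6·2 = 12 | 1·0+4·3 = 12
X: 5·0+6·6 = 36 | 1·8+4·7 = 36
D: 5·3+6·3 = 33 | 1·5+4·7 = 33
gcd(5,6,1,4) = 1

Coefficients: [5, 6, 1, 4]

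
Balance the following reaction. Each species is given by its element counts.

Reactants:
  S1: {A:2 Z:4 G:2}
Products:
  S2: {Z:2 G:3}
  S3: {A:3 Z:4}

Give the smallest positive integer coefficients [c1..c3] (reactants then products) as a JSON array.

A: 3·2 = 6 | 2·0+2·3 = 6
Z: 3·4 = 12 | 2·2+2·4 = 12
G: 3·2 = 6 | 2·3+2·0 = 6
gcd(3,2,2) = 1

Coefficients: [3, 2, 2]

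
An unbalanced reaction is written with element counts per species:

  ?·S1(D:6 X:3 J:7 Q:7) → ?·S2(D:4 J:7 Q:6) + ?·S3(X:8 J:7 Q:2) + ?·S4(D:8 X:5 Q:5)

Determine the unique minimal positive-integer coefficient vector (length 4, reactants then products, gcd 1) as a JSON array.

Coefficients: [6, 5, 1, 2]

D: 6·6 = 36 | 5·4+1·0+2·8 = 36
X: 6·3 = 18 | 5·0+1·8+2·5 = 18
J: 6·7 = 42 | 5·7+1·7+2·0 = 42
Q: 6·7 = 42 | 5·6+1·2+2·5 = 42
gcd(6,5,1,2) = 1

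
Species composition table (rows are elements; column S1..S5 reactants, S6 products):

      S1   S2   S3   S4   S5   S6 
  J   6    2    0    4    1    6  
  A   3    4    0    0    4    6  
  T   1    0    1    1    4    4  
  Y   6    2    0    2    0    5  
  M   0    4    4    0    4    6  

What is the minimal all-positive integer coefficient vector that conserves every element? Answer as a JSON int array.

J: 4·6+2·2+3·0+1·4+4·1 = 36 | 6·6 = 36
A: 4·3+2·4+3·0+1·0+4·4 = 36 | 6·6 = 36
T: 4·1+2·0+3·1+1·1+4·4 = 24 | 6·4 = 24
Y: 4·6+2·2+3·0+1·2+4·0 = 30 | 6·5 = 30
M: 4·0+2·4+3·4+1·0+4·4 = 36 | 6·6 = 36
gcd(4,2,3,1,4,6) = 1

Coefficients: [4, 2, 3, 1, 4, 6]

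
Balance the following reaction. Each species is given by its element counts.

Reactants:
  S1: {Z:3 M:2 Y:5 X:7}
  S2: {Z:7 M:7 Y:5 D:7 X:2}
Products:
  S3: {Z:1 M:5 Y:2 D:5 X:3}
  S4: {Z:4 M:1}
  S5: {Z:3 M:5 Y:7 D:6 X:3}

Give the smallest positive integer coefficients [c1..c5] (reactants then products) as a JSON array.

Coefficients: [1, 4, 2, 5, 3]

Z: 1·3+4·7 = 31 | 2·1+5·4+3·3 = 31
M: 1·2+4·7 = 30 | 2·5+5·1+3·5 = 30
Y: 1·5+4·5 = 25 | 2·2+5·0+3·7 = 25
D: 1·0+4·7 = 28 | 2·5+5·0+3·6 = 28
X: 1·7+4·2 = 15 | 2·3+5·0+3·3 = 15
gcd(1,4,2,5,3) = 1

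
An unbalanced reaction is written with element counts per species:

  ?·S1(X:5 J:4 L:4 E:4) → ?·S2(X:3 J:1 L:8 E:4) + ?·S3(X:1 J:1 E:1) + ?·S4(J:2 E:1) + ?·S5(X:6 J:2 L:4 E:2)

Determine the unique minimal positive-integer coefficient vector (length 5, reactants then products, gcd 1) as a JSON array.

X: 4·5 = 20 | 1·3+5·1+3·0+2·6 = 20
J: 4·4 = 16 | 1·1+5·1+3·2+2·2 = 16
L: 4·4 = 16 | 1·8+5·0+3·0+2·4 = 16
E: 4·4 = 16 | 1·4+5·1+3·1+2·2 = 16
gcd(4,1,5,3,2) = 1

Coefficients: [4, 1, 5, 3, 2]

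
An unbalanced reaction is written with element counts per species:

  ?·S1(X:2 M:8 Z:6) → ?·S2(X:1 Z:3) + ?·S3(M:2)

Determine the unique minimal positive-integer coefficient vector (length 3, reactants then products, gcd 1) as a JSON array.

Coefficients: [1, 2, 4]

X: 1·2 = 2 | 2·1+4·0 = 2
M: 1·8 = 8 | 2·0+4·2 = 8
Z: 1·6 = 6 | 2·3+4·0 = 6
gcd(1,2,4) = 1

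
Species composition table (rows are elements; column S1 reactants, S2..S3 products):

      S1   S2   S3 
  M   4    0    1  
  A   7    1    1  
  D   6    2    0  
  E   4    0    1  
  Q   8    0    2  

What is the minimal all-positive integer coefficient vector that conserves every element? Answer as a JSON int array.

Coefficients: [1, 3, 4]

M: 1·4 = 4 | 3·0+4·1 = 4
A: 1·7 = 7 | 3·1+4·1 = 7
D: 1·6 = 6 | 3·2+4·0 = 6
E: 1·4 = 4 | 3·0+4·1 = 4
Q: 1·8 = 8 | 3·0+4·2 = 8
gcd(1,3,4) = 1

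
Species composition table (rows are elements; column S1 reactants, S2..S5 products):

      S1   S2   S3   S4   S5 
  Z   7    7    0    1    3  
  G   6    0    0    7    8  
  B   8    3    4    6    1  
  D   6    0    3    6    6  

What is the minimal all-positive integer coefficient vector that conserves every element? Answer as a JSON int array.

Z: 6·7 = 42 | 5·7+2·0+4·1+1·3 = 42
G: 6·6 = 36 | 5·0+2·0+4·7+1·8 = 36
B: 6·8 = 48 | 5·3+2·4+4·6+1·1 = 48
D: 6·6 = 36 | 5·0+2·3+4·6+1·6 = 36
gcd(6,5,2,4,1) = 1

Coefficients: [6, 5, 2, 4, 1]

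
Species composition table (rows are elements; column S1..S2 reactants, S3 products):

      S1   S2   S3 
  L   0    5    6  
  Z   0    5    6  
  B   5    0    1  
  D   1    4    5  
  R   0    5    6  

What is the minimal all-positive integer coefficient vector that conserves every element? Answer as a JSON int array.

Coefficients: [1, 6, 5]

L: 1·0+6·5 = 30 | 5·6 = 30
Z: 1·0+6·5 = 30 | 5·6 = 30
B: 1·5+6·0 = 5 | 5·1 = 5
D: 1·1+6·4 = 25 | 5·5 = 25
R: 1·0+6·5 = 30 | 5·6 = 30
gcd(1,6,5) = 1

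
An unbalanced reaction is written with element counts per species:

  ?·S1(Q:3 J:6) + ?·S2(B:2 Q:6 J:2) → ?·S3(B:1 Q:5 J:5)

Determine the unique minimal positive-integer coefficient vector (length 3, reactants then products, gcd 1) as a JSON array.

B: 4·0+3·2 = 6 | 6·1 = 6
Q: 4·3+3·6 = 30 | 6·5 = 30
J: 4·6+3·2 = 30 | 6·5 = 30
gcd(4,3,6) = 1

Coefficients: [4, 3, 6]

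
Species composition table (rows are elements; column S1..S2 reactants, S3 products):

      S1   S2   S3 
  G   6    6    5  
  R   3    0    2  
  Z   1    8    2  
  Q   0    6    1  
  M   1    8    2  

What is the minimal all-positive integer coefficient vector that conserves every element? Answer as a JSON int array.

Coefficients: [4, 1, 6]

G: 4·6+1·6 = 30 | 6·5 = 30
R: 4·3+1·0 = 12 | 6·2 = 12
Z: 4·1+1·8 = 12 | 6·2 = 12
Q: 4·0+1·6 = 6 | 6·1 = 6
M: 4·1+1·8 = 12 | 6·2 = 12
gcd(4,1,6) = 1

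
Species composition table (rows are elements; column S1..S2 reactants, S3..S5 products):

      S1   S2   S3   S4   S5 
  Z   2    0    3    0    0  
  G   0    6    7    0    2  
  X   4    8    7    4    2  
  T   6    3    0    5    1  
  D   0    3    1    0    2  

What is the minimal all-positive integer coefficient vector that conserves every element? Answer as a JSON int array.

Z: 3·2+4·0 = 6 | 2·3+5·0+5·0 = 6
G: 3·0+4·6 = 24 | 2·7+5·0+5·2 = 24
X: 3·4+4·8 = 44 | 2·7+5·4+5·2 = 44
T: 3·6+4·3 = 30 | 2·0+5·5+5·1 = 30
D: 3·0+4·3 = 12 | 2·1+5·0+5·2 = 12
gcd(3,4,2,5,5) = 1

Coefficients: [3, 4, 2, 5, 5]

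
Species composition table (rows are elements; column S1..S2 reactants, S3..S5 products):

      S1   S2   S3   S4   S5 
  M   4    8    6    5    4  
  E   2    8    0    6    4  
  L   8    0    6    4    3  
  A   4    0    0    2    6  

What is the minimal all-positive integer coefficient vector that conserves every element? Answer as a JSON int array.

M: 6·4+4·8 = 56 | 3·6+6·5+2·4 = 56
E: 6·2+4·8 = 44 | 3·0+6·6+2·4 = 44
L: 6·8+4·0 = 48 | 3·6+6·4+2·3 = 48
A: 6·4+4·0 = 24 | 3·0+6·2+2·6 = 24
gcd(6,4,3,6,2) = 1

Coefficients: [6, 4, 3, 6, 2]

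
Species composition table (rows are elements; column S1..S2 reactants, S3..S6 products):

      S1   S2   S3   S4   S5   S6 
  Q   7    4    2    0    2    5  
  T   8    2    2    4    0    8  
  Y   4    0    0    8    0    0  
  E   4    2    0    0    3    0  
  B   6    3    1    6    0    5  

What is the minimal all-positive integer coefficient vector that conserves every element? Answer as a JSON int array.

Q: 4·7+1·4 = 32 | 5·2+2·0+6·2+2·5 = 32
T: 4·8+1·2 = 34 | 5·2+2·4+6·0+2·8 = 34
Y: 4·4+1·0 = 16 | 5·0+2·8+6·0+2·0 = 16
E: 4·4+1·2 = 18 | 5·0+2·0+6·3+2·0 = 18
B: 4·6+1·3 = 27 | 5·1+2·6+6·0+2·5 = 27
gcd(4,1,5,2,6,2) = 1

Coefficients: [4, 1, 5, 2, 6, 2]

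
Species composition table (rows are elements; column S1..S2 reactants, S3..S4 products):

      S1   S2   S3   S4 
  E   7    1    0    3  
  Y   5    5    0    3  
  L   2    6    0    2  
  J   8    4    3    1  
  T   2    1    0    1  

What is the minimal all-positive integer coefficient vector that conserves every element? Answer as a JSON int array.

E: 2·7+1·1 = 15 | 5·0+5·3 = 15
Y: 2·5+1·5 = 15 | 5·0+5·3 = 15
L: 2·2+1·6 = 10 | 5·0+5·2 = 10
J: 2·8+1·4 = 20 | 5·3+5·1 = 20
T: 2·2+1·1 = 5 | 5·0+5·1 = 5
gcd(2,1,5,5) = 1

Coefficients: [2, 1, 5, 5]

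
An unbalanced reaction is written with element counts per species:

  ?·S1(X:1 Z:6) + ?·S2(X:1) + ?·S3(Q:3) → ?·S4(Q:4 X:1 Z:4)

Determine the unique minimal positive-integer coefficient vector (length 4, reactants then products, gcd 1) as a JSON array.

Q: 2·0+1·0+4·3 = 12 | 3·4 = 12
X: 2·1+1·1+4·0 = 3 | 3·1 = 3
Z: 2·6+1·0+4·0 = 12 | 3·4 = 12
gcd(2,1,4,3) = 1

Coefficients: [2, 1, 4, 3]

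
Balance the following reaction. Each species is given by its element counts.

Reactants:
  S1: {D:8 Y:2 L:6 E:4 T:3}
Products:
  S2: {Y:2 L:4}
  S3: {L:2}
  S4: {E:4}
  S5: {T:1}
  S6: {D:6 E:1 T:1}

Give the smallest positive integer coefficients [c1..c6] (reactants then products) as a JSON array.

Coefficients: [3, 3, 3, 2, 5, 4]

D: 3·8 = 24 | 3·0+3·0+2·0+5·0+4·6 = 24
Y: 3·2 = 6 | 3·2+3·0+2·0+5·0+4·0 = 6
L: 3·6 = 18 | 3·4+3·2+2·0+5·0+4·0 = 18
E: 3·4 = 12 | 3·0+3·0+2·4+5·0+4·1 = 12
T: 3·3 = 9 | 3·0+3·0+2·0+5·1+4·1 = 9
gcd(3,3,3,2,5,4) = 1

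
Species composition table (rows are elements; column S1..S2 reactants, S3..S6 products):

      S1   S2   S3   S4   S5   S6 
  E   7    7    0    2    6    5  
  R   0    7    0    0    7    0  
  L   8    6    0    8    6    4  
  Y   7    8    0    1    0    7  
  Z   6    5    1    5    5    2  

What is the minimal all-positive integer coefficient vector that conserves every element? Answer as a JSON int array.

Coefficients: [3, 1, 5, 1, 1, 4]

E: 3·7+1·7 = 28 | 5·0+1·2+1·6+4·5 = 28
R: 3·0+1·7 = 7 | 5·0+1·0+1·7+4·0 = 7
L: 3·8+1·6 = 30 | 5·0+1·8+1·6+4·4 = 30
Y: 3·7+1·8 = 29 | 5·0+1·1+1·0+4·7 = 29
Z: 3·6+1·5 = 23 | 5·1+1·5+1·5+4·2 = 23
gcd(3,1,5,1,1,4) = 1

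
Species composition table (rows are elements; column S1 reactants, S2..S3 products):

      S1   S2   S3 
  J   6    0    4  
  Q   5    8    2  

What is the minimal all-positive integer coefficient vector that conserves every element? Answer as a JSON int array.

J: 4·6 = 24 | 1·0+6·4 = 24
Q: 4·5 = 20 | 1·8+6·2 = 20
gcd(4,1,6) = 1

Coefficients: [4, 1, 6]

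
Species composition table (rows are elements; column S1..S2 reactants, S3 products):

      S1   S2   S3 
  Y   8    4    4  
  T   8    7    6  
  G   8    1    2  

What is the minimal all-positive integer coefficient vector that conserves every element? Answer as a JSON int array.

Coefficients: [1, 4, 6]

Y: 1·8+4·4 = 24 | 6·4 = 24
T: 1·8+4·7 = 36 | 6·6 = 36
G: 1·8+4·1 = 12 | 6·2 = 12
gcd(1,4,6) = 1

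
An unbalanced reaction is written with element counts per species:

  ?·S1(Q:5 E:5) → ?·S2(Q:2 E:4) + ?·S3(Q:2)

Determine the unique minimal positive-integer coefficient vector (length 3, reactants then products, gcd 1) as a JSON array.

Coefficients: [4, 5, 5]

Q: 4·5 = 20 | 5·2+5·2 = 20
E: 4·5 = 20 | 5·4+5·0 = 20
gcd(4,5,5) = 1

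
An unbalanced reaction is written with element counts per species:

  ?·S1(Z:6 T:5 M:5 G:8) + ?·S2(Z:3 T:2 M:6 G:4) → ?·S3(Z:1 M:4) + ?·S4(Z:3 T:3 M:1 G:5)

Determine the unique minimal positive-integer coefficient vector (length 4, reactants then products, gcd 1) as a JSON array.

Z: 2·6+1·3 = 15 | 3·1+4·3 = 15
T: 2·5+1·2 = 12 | 3·0+4·3 = 12
M: 2·5+1·6 = 16 | 3·4+4·1 = 16
G: 2·8+1·4 = 20 | 3·0+4·5 = 20
gcd(2,1,3,4) = 1

Coefficients: [2, 1, 3, 4]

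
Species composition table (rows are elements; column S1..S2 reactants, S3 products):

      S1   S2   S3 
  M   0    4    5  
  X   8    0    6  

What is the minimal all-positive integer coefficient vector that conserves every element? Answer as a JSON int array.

Coefficients: [3, 5, 4]

M: 3·0+5·4 = 20 | 4·5 = 20
X: 3·8+5·0 = 24 | 4·6 = 24
gcd(3,5,4) = 1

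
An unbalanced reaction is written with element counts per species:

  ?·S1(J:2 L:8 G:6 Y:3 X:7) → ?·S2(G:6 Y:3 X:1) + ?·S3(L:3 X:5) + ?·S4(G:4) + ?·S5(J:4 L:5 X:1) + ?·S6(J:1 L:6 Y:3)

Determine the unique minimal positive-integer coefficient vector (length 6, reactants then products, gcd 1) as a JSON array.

Coefficients: [5, 3, 6, 3, 2, 2]

J: 5·2 = 10 | 3·0+6·0+3·0+2·4+2·1 = 10
L: 5·8 = 40 | 3·0+6·3+3·0+2·5+2·6 = 40
G: 5·6 = 30 | 3·6+6·0+3·4+2·0+2·0 = 30
Y: 5·3 = 15 | 3·3+6·0+3·0+2·0+2·3 = 15
X: 5·7 = 35 | 3·1+6·5+3·0+2·1+2·0 = 35
gcd(5,3,6,3,2,2) = 1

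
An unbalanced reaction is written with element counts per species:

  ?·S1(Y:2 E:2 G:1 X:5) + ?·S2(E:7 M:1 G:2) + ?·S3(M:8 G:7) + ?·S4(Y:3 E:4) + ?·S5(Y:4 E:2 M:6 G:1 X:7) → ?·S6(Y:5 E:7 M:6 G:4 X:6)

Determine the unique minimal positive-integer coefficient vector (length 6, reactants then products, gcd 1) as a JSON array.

Y: 3·2+2·0+2·0+4·3+3·4 = 30 | 6·5 = 30
E: 3·2+2·7+2·0+4·4+3·2 = 42 | 6·7 = 42
M: 3·0+2·1+2·8+4·0+3·6 = 36 | 6·6 = 36
G: 3·1+2·2+2·7+4·0+3·1 = 24 | 6·4 = 24
X: 3·5+2·0+2·0+4·0+3·7 = 36 | 6·6 = 36
gcd(3,2,2,4,3,6) = 1

Coefficients: [3, 2, 2, 4, 3, 6]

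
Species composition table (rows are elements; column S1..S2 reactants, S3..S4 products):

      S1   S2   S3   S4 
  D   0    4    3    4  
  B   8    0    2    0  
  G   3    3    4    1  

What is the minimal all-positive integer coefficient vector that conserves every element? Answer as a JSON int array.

D: 1·0+5·4 = 20 | 4·3+2·4 = 20
B: 1·8+5·0 = 8 | 4·2+2·0 = 8
G: 1·3+5·3 = 18 | 4·4+2·1 = 18
gcd(1,5,4,2) = 1

Coefficients: [1, 5, 4, 2]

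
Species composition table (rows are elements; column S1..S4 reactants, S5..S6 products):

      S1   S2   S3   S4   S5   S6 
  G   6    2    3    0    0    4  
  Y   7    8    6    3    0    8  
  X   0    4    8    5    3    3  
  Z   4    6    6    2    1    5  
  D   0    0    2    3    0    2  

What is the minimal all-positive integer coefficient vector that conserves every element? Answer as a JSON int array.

G: 2·6+1·2+2·3+2·0 = 20 | 5·0+5·4 = 20
Y: 2·7+1·8+2·6+2·3 = 40 | 5·0+5·8 = 40
X: 2·0+1·4+2·8+2·5 = 30 | 5·3+5·3 = 30
Z: 2·4+1·6+2·6+2·2 = 30 | 5·1+5·5 = 30
D: 2·0+1·0+2·2+2·3 = 10 | 5·0+5·2 = 10
gcd(2,1,2,2,5,5) = 1

Coefficients: [2, 1, 2, 2, 5, 5]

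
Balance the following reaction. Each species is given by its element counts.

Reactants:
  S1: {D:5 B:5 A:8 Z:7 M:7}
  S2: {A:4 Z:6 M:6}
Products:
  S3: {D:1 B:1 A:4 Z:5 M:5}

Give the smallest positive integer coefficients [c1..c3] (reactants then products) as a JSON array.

Coefficients: [1, 3, 5]

D: 1·5+3·0 = 5 | 5·1 = 5
B: 1·5+3·0 = 5 | 5·1 = 5
A: 1·8+3·4 = 20 | 5·4 = 20
Z: 1·7+3·6 = 25 | 5·5 = 25
M: 1·7+3·6 = 25 | 5·5 = 25
gcd(1,3,5) = 1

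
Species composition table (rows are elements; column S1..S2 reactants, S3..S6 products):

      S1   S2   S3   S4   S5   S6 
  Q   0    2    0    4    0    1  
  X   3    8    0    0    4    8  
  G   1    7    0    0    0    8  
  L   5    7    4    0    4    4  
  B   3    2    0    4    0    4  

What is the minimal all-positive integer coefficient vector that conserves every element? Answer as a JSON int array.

Q: 4·0+4·2 = 8 | 5·0+1·4+3·0+4·1 = 8
X: 4·3+4·8 = 44 | 5·0+1·0+3·4+4·8 = 44
G: 4·1+4·7 = 32 | 5·0+1·0+3·0+4·8 = 32
L: 4·5+4·7 = 48 | 5·4+1·0+3·4+4·4 = 48
B: 4·3+4·2 = 20 | 5·0+1·4+3·0+4·4 = 20
gcd(4,4,5,1,3,4) = 1

Coefficients: [4, 4, 5, 1, 3, 4]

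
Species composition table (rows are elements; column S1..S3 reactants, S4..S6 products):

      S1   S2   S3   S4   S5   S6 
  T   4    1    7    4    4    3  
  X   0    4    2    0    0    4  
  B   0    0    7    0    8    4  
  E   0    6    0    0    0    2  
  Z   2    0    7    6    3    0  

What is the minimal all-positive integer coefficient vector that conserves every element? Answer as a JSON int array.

Coefficients: [1, 1, 4, 4, 2, 3]

T: 1·4+1·1+4·7 = 33 | 4·4+2·4+3·3 = 33
X: 1·0+1·4+4·2 = 12 | 4·0+2·0+3·4 = 12
B: 1·0+1·0+4·7 = 28 | 4·0+2·8+3·4 = 28
E: 1·0+1·6+4·0 = 6 | 4·0+2·0+3·2 = 6
Z: 1·2+1·0+4·7 = 30 | 4·6+2·3+3·0 = 30
gcd(1,1,4,4,2,3) = 1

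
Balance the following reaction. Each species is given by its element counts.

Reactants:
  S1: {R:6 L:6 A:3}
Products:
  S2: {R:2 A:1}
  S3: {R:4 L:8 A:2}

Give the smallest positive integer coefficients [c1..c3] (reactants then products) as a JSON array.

R: 4·6 = 24 | 6·2+3·4 = 24
L: 4·6 = 24 | 6·0+3·8 = 24
A: 4·3 = 12 | 6·1+3·2 = 12
gcd(4,6,3) = 1

Coefficients: [4, 6, 3]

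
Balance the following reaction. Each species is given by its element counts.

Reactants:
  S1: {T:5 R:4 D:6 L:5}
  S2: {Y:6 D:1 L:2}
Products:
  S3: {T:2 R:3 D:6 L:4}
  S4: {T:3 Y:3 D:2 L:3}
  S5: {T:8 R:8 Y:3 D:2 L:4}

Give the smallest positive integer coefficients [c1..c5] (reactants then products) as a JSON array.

Coefficients: [5, 2, 4, 3, 1]

T: 5·5+2·0 = 25 | 4·2+3·3+1·8 = 25
R: 5·4+2·0 = 20 | 4·3+3·0+1·8 = 20
Y: 5·0+2·6 = 12 | 4·0+3·3+1·3 = 12
D: 5·6+2·1 = 32 | 4·6+3·2+1·2 = 32
L: 5·5+2·2 = 29 | 4·4+3·3+1·4 = 29
gcd(5,2,4,3,1) = 1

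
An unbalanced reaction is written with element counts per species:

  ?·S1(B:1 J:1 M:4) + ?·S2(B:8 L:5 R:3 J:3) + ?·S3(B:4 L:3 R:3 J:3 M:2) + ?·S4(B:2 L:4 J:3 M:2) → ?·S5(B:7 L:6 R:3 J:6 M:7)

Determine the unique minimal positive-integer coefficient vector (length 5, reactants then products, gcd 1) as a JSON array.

Coefficients: [6, 1, 5, 4, 6]

B: 6·1+1·8+5·4+4·2 = 42 | 6·7 = 42
L: 6·0+1·5+5·3+4·4 = 36 | 6·6 = 36
R: 6·0+1·3+5·3+4·0 = 18 | 6·3 = 18
J: 6·1+1·3+5·3+4·3 = 36 | 6·6 = 36
M: 6·4+1·0+5·2+4·2 = 42 | 6·7 = 42
gcd(6,1,5,4,6) = 1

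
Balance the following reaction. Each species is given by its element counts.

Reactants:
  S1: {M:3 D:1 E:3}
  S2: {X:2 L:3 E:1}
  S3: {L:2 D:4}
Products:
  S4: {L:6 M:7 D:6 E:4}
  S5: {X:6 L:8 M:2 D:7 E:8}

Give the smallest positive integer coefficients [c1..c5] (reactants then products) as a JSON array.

Coefficients: [6, 6, 5, 2, 2]

X: 6·0+6·2+5·0 = 12 | 2·0+2·6 = 12
L: 6·0+6·3+5·2 = 28 | 2·6+2·8 = 28
M: 6·3+6·0+5·0 = 18 | 2·7+2·2 = 18
D: 6·1+6·0+5·4 = 26 | 2·6+2·7 = 26
E: 6·3+6·1+5·0 = 24 | 2·4+2·8 = 24
gcd(6,6,5,2,2) = 1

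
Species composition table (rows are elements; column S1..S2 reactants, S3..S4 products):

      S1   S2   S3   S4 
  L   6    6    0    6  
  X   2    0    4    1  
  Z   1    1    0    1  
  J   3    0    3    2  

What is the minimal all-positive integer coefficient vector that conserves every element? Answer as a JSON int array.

L: 5·6+1·6 = 36 | 1·0+6·6 = 36
X: 5·2+1·0 = 10 | 1·4+6·1 = 10
Z: 5·1+1·1 = 6 | 1·0+6·1 = 6
J: 5·3+1·0 = 15 | 1·3+6·2 = 15
gcd(5,1,1,6) = 1

Coefficients: [5, 1, 1, 6]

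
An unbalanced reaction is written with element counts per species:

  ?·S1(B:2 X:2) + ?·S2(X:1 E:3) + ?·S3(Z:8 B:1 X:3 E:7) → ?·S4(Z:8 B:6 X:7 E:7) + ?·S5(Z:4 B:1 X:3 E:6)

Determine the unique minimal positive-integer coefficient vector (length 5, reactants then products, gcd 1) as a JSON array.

Coefficients: [4, 5, 4, 1, 6]

Z: 4·0+5·0+4·8 = 32 | 1·8+6·4 = 32
B: 4·2+5·0+4·1 = 12 | 1·6+6·1 = 12
X: 4·2+5·1+4·3 = 25 | 1·7+6·3 = 25
E: 4·0+5·3+4·7 = 43 | 1·7+6·6 = 43
gcd(4,5,4,1,6) = 1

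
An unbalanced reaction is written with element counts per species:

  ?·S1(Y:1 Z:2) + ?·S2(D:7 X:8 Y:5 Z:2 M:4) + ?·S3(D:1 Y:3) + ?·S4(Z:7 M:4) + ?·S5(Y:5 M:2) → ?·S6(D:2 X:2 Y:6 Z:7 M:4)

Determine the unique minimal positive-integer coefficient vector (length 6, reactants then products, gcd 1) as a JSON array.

Coefficients: [6, 1, 1, 2, 2, 4]

D: 6·0+1·7+1·1+2·0+2·0 = 8 | 4·2 = 8
X: 6·0+1·8+1·0+2·0+2·0 = 8 | 4·2 = 8
Y: 6·1+1·5+1·3+2·0+2·5 = 24 | 4·6 = 24
Z: 6·2+1·2+1·0+2·7+2·0 = 28 | 4·7 = 28
M: 6·0+1·4+1·0+2·4+2·2 = 16 | 4·4 = 16
gcd(6,1,1,2,2,4) = 1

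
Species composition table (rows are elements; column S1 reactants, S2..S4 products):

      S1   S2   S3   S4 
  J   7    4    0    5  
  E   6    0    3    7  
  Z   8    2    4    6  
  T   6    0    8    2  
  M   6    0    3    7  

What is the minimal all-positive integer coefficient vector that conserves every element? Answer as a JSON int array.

J: 5·7 = 35 | 5·4+3·0+3·5 = 35
E: 5·6 = 30 | 5·0+3·3+3·7 = 30
Z: 5·8 = 40 | 5·2+3·4+3·6 = 40
T: 5·6 = 30 | 5·0+3·8+3·2 = 30
M: 5·6 = 30 | 5·0+3·3+3·7 = 30
gcd(5,5,3,3) = 1

Coefficients: [5, 5, 3, 3]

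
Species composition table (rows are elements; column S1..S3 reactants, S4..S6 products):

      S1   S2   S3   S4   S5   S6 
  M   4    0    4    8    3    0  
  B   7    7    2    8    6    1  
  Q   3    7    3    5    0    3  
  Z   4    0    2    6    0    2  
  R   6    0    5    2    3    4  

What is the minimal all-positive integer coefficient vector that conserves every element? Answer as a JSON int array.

M: 5·4+1·0+2·4 = 28 | 2·8+4·3+6·0 = 28
B: 5·7+1·7+2·2 = 46 | 2·8+4·6+6·1 = 46
Q: 5·3+1·7+2·3 = 28 | 2·5+4·0+6·3 = 28
Z: 5·4+1·0+2·2 = 24 | 2·6+4·0+6·2 = 24
R: 5·6+1·0+2·5 = 40 | 2·2+4·3+6·4 = 40
gcd(5,1,2,2,4,6) = 1

Coefficients: [5, 1, 2, 2, 4, 6]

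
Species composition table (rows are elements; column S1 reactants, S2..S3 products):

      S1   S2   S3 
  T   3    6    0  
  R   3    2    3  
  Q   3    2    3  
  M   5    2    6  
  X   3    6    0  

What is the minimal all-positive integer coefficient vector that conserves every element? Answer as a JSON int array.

T: 6·3 = 18 | 3·6+4·0 = 18
R: 6·3 = 18 | 3·2+4·3 = 18
Q: 6·3 = 18 | 3·2+4·3 = 18
M: 6·5 = 30 | 3·2+4·6 = 30
X: 6·3 = 18 | 3·6+4·0 = 18
gcd(6,3,4) = 1

Coefficients: [6, 3, 4]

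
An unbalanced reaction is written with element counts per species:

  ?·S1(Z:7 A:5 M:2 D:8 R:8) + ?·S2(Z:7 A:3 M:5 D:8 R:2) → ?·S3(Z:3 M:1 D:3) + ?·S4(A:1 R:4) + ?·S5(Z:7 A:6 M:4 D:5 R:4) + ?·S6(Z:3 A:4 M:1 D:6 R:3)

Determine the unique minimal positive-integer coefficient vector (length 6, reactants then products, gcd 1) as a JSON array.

Z: 3·7+1·7 = 28 | 5·3+4·0+1·7+2·3 = 28
A: 3·5+1·3 = 18 | 5·0+4·1+1·6+2·4 = 18
M: 3·2+1·5 = 11 | 5·1+4·0+1·4+2·1 = 11
D: 3·8+1·8 = 32 | 5·3+4·0+1·5+2·6 = 32
R: 3·8+1·2 = 26 | 5·0+4·4+1·4+2·3 = 26
gcd(3,1,5,4,1,2) = 1

Coefficients: [3, 1, 5, 4, 1, 2]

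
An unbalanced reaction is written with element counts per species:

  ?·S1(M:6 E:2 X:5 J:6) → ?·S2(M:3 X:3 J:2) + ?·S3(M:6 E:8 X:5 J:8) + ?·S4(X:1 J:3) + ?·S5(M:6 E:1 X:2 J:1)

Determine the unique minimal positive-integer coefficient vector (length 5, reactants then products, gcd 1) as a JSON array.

Coefficients: [5, 4, 1, 4, 2]

M: 5·6 = 30 | 4·3+1·6+4·0+2·6 = 30
E: 5·2 = 10 | 4·0+1·8+4·0+2·1 = 10
X: 5·5 = 25 | 4·3+1·5+4·1+2·2 = 25
J: 5·6 = 30 | 4·2+1·8+4·3+2·1 = 30
gcd(5,4,1,4,2) = 1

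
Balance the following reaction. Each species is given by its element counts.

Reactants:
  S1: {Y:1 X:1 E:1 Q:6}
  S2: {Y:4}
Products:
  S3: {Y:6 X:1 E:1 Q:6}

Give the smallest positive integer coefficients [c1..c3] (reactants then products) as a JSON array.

Coefficients: [4, 5, 4]

Y: 4·1+5·4 = 24 | 4·6 = 24
X: 4·1+5·0 = 4 | 4·1 = 4
E: 4·1+5·0 = 4 | 4·1 = 4
Q: 4·6+5·0 = 24 | 4·6 = 24
gcd(4,5,4) = 1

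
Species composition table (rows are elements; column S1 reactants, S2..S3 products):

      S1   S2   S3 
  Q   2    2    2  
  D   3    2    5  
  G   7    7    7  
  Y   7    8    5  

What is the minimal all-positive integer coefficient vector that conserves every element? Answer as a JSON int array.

Coefficients: [3, 2, 1]

Q: 3·2 = 6 | 2·2+1·2 = 6
D: 3·3 = 9 | 2·2+1·5 = 9
G: 3·7 = 21 | 2·7+1·7 = 21
Y: 3·7 = 21 | 2·8+1·5 = 21
gcd(3,2,1) = 1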